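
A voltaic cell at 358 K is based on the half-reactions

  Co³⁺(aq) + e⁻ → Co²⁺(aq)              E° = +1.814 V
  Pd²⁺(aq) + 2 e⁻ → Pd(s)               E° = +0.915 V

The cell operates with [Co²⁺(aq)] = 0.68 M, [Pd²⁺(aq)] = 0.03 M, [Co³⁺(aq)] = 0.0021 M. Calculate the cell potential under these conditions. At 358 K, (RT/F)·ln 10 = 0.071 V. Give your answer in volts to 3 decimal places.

+0.775 V

Co³⁺/Co²⁺ is reduced (cathode, E° = +1.814 V) and Pd²⁺/Pd is oxidized (anode).
The standard potential is +1.814 − (+0.915) = +0.899 V and the balanced reaction transfers n = 2 electrons.
Balancing gives 2 Co³⁺(aq) + Pd(s) → 2 Co²⁺(aq) + Pd²⁺(aq); hence Q = ([Co²⁺(aq)]^2·[Pd²⁺(aq)]) / [Co³⁺(aq)]^2 = 3.15×10^3 (log Q = 3.498).
Applying E = E° − (RT ln10/nF)·log Q gives +0.899 − (0.071/2)(3.498) = +0.775 V.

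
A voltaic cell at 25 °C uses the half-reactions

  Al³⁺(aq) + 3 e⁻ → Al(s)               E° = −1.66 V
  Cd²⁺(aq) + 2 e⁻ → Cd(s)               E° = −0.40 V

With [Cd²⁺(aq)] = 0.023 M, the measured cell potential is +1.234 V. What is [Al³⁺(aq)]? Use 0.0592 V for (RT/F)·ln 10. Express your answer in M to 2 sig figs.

With Cd²⁺/Cd at the cathode and Al³⁺/Al at the anode, E°cell = −0.40 − (−1.66) = +1.26 V (n = 6).
Rearranging E = E° − (0.0592/n)·log Q gives log Q = 6(+1.26 − (+1.234))/0.0592 = 2.635.
The balanced reaction is 3 Cd²⁺(aq) + 2 Al(s) → 3 Cd(s) + 2 Al³⁺(aq), so Q = [Al³⁺(aq)]^2 / [Cd²⁺(aq)]^3.
Isolating [Al³⁺(aq)] in Q = 10^{2.635} yields log [Al³⁺(aq)] = −1.140, i.e. 0.072 M.

0.072 M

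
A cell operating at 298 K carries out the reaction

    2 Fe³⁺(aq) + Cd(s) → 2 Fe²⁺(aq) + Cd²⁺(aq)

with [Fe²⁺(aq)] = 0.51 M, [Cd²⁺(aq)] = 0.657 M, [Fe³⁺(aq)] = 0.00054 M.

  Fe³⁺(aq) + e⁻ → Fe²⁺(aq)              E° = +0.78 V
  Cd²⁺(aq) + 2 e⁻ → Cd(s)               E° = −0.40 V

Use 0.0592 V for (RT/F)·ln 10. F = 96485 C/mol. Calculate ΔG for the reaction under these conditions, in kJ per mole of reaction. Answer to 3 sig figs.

With Fe³⁺/Fe²⁺ reduced at the cathode, E°cell = +0.78 − (−0.40) = +1.18 V and n = 2.
Q = ([Fe²⁺(aq)]^2·[Cd²⁺(aq)]) / [Fe³⁺(aq)]^2 = 5.86×10^5, so log Q = 5.768 and E = +1.18 − (0.0592/2)(5.768) = +1.0093 V.
Finally ΔG = −nFE = −(2)(96485 C/mol)(+1.0093 V) = −195 kJ/mol.

−195 kJ/mol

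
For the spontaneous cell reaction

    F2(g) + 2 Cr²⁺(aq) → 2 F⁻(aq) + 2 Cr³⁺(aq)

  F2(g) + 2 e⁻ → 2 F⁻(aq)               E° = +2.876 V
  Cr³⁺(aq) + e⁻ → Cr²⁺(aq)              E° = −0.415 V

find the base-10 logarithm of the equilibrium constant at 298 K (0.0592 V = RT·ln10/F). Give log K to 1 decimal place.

The F₂/F⁻ couple is reduced (cathode); E°cell = +2.876 − (−0.415) = +3.291 V with n = 2.
At equilibrium E = 0, so log K = nE°cell / 0.0592 = (2)(+3.291) / 0.0592 = 111.2.

log K = 111.2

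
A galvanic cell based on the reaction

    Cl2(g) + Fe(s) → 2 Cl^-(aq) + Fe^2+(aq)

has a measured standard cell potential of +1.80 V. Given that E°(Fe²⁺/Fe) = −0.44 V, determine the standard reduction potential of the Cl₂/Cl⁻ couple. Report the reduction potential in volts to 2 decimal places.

+1.36 V

In the reaction as written the Cl₂/Cl⁻ couple is reduced (cathode) and Fe²⁺/Fe is oxidized (anode), so E°cell = E°(Cl₂/Cl⁻) − E°(Fe²⁺/Fe).
E°(Cl₂/Cl⁻) = E°cell + E°(anode) = +1.80 + (−0.44) = +1.36 V.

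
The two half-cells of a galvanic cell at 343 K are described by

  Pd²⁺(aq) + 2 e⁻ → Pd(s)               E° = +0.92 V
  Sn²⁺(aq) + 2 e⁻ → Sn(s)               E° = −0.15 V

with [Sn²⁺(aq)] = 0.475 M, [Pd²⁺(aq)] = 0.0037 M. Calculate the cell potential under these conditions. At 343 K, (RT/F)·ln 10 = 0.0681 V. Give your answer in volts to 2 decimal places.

The Pd²⁺/Pd couple has the more positive E°, so it is the cathode; Sn²⁺/Sn is the anode.
The standard potential is +0.92 − (−0.15) = +1.07 V and the balanced reaction transfers n = 2 electrons.
For the overall reaction Pd²⁺(aq) + Sn(s) → Pd(s) + Sn²⁺(aq), Q = [Sn²⁺(aq)] / [Pd²⁺(aq)] = 128, giving log Q = 2.108.
Applying E = E° − (RT ln10/nF)·log Q gives +1.07 − (0.0681/2)(2.108) = +1.00 V.

+1.00 V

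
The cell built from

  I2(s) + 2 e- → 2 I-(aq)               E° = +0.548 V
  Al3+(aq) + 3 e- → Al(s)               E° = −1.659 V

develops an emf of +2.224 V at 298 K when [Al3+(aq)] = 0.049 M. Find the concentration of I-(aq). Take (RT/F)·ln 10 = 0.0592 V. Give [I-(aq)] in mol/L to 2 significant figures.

With I₂/I⁻ at the cathode and Al³⁺/Al at the anode, E°cell = +0.548 − (−1.659) = +2.207 V (n = 6).
From the Nernst equation, log Q = n(E° − E)/0.0592 = 6·(+2.207 − (+2.224))/0.0592 = −1.723.
The balanced reaction is 3 I2(s) + 2 Al(s) → 6 I-(aq) + 2 Al3+(aq), so Q = [I-(aq)]^6·[Al3+(aq)]^2.
Isolating [I-(aq)] in Q = 10^{−1.723} yields log [I-(aq)] = 0.149, i.e. 1.4 M.

1.4 M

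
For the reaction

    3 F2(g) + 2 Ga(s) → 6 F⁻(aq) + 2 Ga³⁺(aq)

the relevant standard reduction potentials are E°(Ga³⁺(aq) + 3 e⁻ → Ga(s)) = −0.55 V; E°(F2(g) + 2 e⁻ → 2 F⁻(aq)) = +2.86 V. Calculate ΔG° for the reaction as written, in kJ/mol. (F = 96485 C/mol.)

In the reaction as written F2(g) is reduced, so the F₂/F⁻ couple is the cathode and Ga³⁺/Ga is the anode.
E°cell = +2.86 − (−0.55) = +3.41 V; balancing electrons gives n = 6.
ΔG° = −nFE°cell = −(6)(96485)(+3.41) J/mol = −1974 kJ/mol.

−1974 kJ/mol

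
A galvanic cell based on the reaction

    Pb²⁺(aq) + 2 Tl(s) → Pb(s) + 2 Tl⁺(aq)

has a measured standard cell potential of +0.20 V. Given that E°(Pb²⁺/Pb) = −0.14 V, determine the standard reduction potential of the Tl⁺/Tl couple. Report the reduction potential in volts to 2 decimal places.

−0.34 V

In the reaction as written the Pb²⁺/Pb couple is reduced (cathode) and Tl⁺/Tl is oxidized (anode), so E°cell = E°(Pb²⁺/Pb) − E°(Tl⁺/Tl).
E°(Tl⁺/Tl) = E°(cathode) − E°cell = −0.14 − (+0.20) = −0.34 V.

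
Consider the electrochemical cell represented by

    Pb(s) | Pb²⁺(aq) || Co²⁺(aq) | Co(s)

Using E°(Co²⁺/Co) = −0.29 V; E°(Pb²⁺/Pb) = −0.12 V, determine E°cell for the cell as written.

By convention the left-hand electrode in cell notation is the anode (oxidation) and the right-hand electrode is the cathode (reduction).
E°cell = E°(right) − E°(left) = −0.29 − (−0.12) = −0.17 V.
The negative sign shows that, as written, the cell would require an external voltage to drive the reaction.

−0.17 V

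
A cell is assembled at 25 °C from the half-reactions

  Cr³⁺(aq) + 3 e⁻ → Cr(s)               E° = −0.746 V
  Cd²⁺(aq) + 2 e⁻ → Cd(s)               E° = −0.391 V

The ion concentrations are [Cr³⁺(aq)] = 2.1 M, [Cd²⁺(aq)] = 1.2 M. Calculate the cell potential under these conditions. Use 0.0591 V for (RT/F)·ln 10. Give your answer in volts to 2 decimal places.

+0.35 V

The Cd²⁺/Cd couple has the more positive E°, so it is the cathode; Cr³⁺/Cr is the anode.
E°cell = E°cat − E°an = −0.391 − (−0.746) = +0.355 V; n = 6.
For the overall reaction 3 Cd²⁺(aq) + 2 Cr(s) → 3 Cd(s) + 2 Cr³⁺(aq), Q = [Cr³⁺(aq)]^2 / [Cd²⁺(aq)]^3 = 2.55, giving log Q = 0.407.
By the Nernst equation, E = +0.355 − (0.0591/6)·(0.407) = +0.35 V.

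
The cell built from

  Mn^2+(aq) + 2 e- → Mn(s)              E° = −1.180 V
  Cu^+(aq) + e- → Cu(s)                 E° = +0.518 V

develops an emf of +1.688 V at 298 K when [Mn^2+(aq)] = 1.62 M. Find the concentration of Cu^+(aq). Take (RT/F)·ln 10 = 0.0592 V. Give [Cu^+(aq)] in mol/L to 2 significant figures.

The Cu⁺/Cu couple has the larger reduction potential, so it is the cathode: E°cell = +0.518 − (−1.180) = +1.698 V and n = 2.
Since E = E° − (0.0592/n)·log Q, log Q = n(E° − E)/0.0592 = 0.338.
For 2 Cu^+(aq) + Mn(s) → 2 Cu(s) + Mn^2+(aq), the reaction quotient is Q = [Mn^2+(aq)] / [Cu^+(aq)]^2.
Solving for the unknown gives log [Cu^+(aq)] = −0.064, so [Cu^+(aq)] ≈ 0.86 M.

0.86 M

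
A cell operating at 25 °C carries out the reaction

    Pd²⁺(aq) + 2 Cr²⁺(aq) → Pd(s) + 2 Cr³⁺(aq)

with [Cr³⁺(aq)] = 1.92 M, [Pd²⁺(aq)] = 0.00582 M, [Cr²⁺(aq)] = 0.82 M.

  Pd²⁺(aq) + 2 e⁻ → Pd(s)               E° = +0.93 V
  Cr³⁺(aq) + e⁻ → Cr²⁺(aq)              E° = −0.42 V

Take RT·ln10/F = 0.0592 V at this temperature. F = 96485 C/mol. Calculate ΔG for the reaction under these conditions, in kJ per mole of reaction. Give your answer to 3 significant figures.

−244 kJ/mol

E°cell = +0.93 − (−0.42) = +1.35 V; the balanced reaction transfers n = 2 electrons.
The reaction quotient is [Cr³⁺(aq)]^2 / ([Pd²⁺(aq)]·[Cr²⁺(aq)]^2) = 942; by Nernst, E = +1.35 − (0.0592/2)(2.974) = +1.2620 V.
Finally ΔG = −nFE = −(2)(96485 C/mol)(+1.2620 V) = −244 kJ/mol.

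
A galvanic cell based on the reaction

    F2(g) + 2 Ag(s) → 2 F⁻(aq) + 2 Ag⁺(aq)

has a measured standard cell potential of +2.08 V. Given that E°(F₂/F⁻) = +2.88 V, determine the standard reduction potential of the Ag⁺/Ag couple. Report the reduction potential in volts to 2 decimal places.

In the reaction as written the F₂/F⁻ couple is reduced (cathode) and Ag⁺/Ag is oxidized (anode), so E°cell = E°(F₂/F⁻) − E°(Ag⁺/Ag).
E°(Ag⁺/Ag) = E°(cathode) − E°cell = +2.88 − (+2.08) = +0.80 V.

+0.80 V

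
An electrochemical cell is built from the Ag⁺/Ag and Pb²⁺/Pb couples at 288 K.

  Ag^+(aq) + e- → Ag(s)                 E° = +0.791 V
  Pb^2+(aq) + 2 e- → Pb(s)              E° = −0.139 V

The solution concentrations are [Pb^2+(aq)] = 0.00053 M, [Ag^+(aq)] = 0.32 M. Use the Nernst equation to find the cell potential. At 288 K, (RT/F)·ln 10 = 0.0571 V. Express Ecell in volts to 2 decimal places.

+1.00 V

Since E°(Ag⁺/Ag) > E°(Pb²⁺/Pb), Ag⁺/Ag serves as the cathode.
E°cell = +0.791 − (−0.139) = +0.930 V, with n = 2 electrons transferred.
The balanced reaction is 2 Ag^+(aq) + Pb(s) → 2 Ag(s) + Pb^2+(aq), so Q = [Pb^2+(aq)] / [Ag^+(aq)]^2 = 0.00518 and log Q = −2.286.
Applying E = E° − (RT ln10/nF)·log Q gives +0.930 − (0.0571/2)(−2.286) = +1.00 V.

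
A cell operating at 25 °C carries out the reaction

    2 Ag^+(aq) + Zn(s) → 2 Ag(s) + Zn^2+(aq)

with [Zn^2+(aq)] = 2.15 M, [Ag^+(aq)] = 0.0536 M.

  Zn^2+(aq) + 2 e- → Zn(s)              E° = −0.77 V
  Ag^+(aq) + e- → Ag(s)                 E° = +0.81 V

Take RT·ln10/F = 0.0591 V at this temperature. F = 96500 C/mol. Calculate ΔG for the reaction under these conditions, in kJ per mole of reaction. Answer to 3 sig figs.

With Ag⁺/Ag reduced at the cathode, E°cell = +0.81 − (−0.77) = +1.58 V and n = 2.
Q = [Zn^2+(aq)] / [Ag^+(aq)]^2 = 748, so log Q = 2.874 and E = +1.58 − (0.0591/2)(2.874) = +1.4951 V.
Finally ΔG = −nFE = −(2)(96500 C/mol)(+1.4951 V) = −289 kJ/mol.

−289 kJ/mol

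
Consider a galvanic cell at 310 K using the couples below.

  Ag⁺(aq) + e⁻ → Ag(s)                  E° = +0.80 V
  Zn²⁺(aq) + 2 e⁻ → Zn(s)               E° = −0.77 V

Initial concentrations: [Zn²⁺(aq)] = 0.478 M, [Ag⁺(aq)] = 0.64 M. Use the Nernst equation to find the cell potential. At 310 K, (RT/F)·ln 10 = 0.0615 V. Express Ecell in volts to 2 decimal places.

+1.57 V

Since E°(Ag⁺/Ag) > E°(Zn²⁺/Zn), Ag⁺/Ag serves as the cathode.
E°cell = E°cat − E°an = +0.80 − (−0.77) = +1.57 V; n = 2.
The balanced reaction is 2 Ag⁺(aq) + Zn(s) → 2 Ag(s) + Zn²⁺(aq), so Q = [Zn²⁺(aq)] / [Ag⁺(aq)]^2 = 1.17 and log Q = 0.067.
E = E° − (0.0615/n)·log Q = +1.57 − (0.0615/2)(0.067) = +1.57 V.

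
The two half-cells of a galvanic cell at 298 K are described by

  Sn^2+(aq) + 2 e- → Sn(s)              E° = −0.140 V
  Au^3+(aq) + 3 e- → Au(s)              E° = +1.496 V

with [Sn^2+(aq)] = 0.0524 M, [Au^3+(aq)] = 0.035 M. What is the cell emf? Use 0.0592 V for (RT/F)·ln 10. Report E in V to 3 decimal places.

The Au³⁺/Au couple has the more positive E°, so it is the cathode; Sn²⁺/Sn is the anode.
The standard potential is +1.496 − (−0.140) = +1.636 V and the balanced reaction transfers n = 6 electrons.
For the overall reaction 2 Au^3+(aq) + 3 Sn(s) → 2 Au(s) + 3 Sn^2+(aq), Q = [Sn^2+(aq)]^3 / [Au^3+(aq)]^2 = 0.117, giving log Q = −0.930.
By the Nernst equation, E = +1.636 − (0.0592/6)·(−0.930) = +1.645 V.

+1.645 V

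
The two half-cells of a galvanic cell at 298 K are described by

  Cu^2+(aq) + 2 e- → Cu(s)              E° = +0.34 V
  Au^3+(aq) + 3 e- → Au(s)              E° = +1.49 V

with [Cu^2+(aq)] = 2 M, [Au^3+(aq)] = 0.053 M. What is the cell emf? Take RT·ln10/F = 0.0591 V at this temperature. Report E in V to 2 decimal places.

+1.12 V

The Au³⁺/Au couple has the more positive E°, so it is the cathode; Cu²⁺/Cu is the anode.
E°cell = E°cat − E°an = +1.49 − (+0.34) = +1.15 V; n = 6.
The balanced reaction is 2 Au^3+(aq) + 3 Cu(s) → 2 Au(s) + 3 Cu^2+(aq), so Q = [Cu^2+(aq)]^3 / [Au^3+(aq)]^2 = 2.85×10^3 and log Q = 3.455.
Applying E = E° − (RT ln10/nF)·log Q gives +1.15 − (0.0591/6)(3.455) = +1.12 V.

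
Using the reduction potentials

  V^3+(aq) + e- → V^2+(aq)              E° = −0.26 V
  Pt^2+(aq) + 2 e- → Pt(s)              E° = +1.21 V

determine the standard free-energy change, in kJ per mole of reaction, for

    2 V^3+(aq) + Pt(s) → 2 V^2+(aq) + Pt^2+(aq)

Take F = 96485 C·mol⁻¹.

In the reaction as written V^3+(aq) is reduced, so the V³⁺/V²⁺ couple is the cathode and Pt²⁺/Pt is the anode.
E°cell = −0.26 − (+1.21) = −1.47 V; balancing electrons gives n = 2.
ΔG° = −nFE°cell = −(2)(96485)(−1.47) J/mol = +284 kJ/mol.

+284 kJ/mol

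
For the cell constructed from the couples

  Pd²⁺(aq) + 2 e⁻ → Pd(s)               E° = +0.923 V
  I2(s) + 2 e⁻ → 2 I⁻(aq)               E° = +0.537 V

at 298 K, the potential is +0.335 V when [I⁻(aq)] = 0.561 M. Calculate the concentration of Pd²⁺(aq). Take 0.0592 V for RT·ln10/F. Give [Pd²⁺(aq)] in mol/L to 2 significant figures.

0.060 M

With Pd²⁺/Pd at the cathode and I₂/I⁻ at the anode, E°cell = +0.923 − (+0.537) = +0.386 V (n = 2).
From the Nernst equation, log Q = n(E° − E)/0.0592 = 2·(+0.386 − (+0.335))/0.0592 = 1.723.
Balancing electrons gives Pd²⁺(aq) + 2 I⁻(aq) → Pd(s) + I2(s); thus Q = 1 / ([Pd²⁺(aq)]·[I⁻(aq)]^2).
Isolating [Pd²⁺(aq)] in Q = 10^{1.723} yields log [Pd²⁺(aq)] = −1.221, i.e. 0.060 M.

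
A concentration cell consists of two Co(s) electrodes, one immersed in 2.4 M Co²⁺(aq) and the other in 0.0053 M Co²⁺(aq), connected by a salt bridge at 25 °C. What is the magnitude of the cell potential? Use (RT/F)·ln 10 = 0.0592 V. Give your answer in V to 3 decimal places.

0.079 V

For a concentration cell E°cell = 0, since both electrodes use the same couple.
The compartment with the higher Co²⁺(aq) concentration (2.4 M) acts as the cathode; ions are reduced there and produced at the dilute (0.0053 M) anode.
With n = 2, Ecell = −(0.0592/2)·log([dilute]/[conc]) = −(0.0592/2)·log(0.0053/2.4) = +0.079 V.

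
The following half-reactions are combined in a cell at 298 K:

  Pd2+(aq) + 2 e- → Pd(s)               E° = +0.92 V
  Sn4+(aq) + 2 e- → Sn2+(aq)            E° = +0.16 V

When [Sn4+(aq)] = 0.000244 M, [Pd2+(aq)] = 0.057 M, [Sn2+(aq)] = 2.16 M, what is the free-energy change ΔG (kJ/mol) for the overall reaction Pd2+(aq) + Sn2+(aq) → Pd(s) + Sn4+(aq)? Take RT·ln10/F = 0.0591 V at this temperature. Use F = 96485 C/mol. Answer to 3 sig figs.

With Pd²⁺/Pd reduced at the cathode, E°cell = +0.92 − (+0.16) = +0.76 V and n = 2.
Q = [Sn4+(aq)] / ([Pd2+(aq)]·[Sn2+(aq)]) = 0.00198, so log Q = −2.703 and E = +0.76 − (0.0591/2)(−2.703) = +0.8399 V.
ΔG = −nFE = −(2)(96485)(+0.8399) J/mol = −162 kJ/mol.

−162 kJ/mol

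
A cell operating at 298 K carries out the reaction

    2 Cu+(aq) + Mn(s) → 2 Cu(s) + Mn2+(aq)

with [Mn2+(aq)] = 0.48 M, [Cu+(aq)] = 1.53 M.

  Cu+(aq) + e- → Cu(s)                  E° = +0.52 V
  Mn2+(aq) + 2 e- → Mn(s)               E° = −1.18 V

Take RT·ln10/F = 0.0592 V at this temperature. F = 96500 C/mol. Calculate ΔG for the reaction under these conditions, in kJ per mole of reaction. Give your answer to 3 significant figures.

−332 kJ/mol

The standard cell potential is +0.52 − (−1.18) = +1.70 V, with n = 2 electrons in the balanced equation.
Here Q = [Mn2+(aq)] / [Cu+(aq)]^2 = 0.205 (log Q = −0.688), giving E = +1.70 − (0.0592/2)·(−0.688) = +1.7204 V.
Then ΔG = −nFE = −2 × 96500 × +1.7204 J/mol = −332 kJ/mol.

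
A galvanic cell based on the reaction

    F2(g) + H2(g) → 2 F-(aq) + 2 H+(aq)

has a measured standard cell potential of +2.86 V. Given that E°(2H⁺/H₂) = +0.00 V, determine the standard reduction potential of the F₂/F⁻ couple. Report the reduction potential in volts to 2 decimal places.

In the reaction as written the F₂/F⁻ couple is reduced (cathode) and 2H⁺/H₂ is oxidized (anode), so E°cell = E°(F₂/F⁻) − E°(2H⁺/H₂).
E°(F₂/F⁻) = E°cell + E°(anode) = +2.86 + (+0.00) = +2.86 V.

+2.86 V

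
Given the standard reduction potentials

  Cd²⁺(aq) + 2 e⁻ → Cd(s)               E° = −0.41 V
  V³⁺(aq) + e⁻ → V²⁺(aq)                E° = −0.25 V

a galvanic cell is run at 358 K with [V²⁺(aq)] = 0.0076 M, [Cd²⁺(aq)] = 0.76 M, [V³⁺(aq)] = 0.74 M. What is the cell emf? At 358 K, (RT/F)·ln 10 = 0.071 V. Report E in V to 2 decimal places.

+0.31 V

V³⁺/V²⁺ is reduced (cathode, E° = −0.25 V) and Cd²⁺/Cd is oxidized (anode).
E°cell = −0.25 − (−0.41) = +0.16 V, with n = 2 electrons transferred.
For the overall reaction 2 V³⁺(aq) + Cd(s) → 2 V²⁺(aq) + Cd²⁺(aq), Q = ([V²⁺(aq)]^2·[Cd²⁺(aq)]) / [V³⁺(aq)]^2 = 8.02×10^−5, giving log Q = −4.096.
Applying E = E° − (RT ln10/nF)·log Q gives +0.16 − (0.071/2)(−4.096) = +0.31 V.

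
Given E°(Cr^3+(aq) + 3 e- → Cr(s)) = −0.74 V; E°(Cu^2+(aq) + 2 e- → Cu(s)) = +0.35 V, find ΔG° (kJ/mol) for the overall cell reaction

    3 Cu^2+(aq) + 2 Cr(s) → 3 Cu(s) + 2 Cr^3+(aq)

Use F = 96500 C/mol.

In the reaction as written Cu^2+(aq) is reduced, so the Cu²⁺/Cu couple is the cathode and Cr³⁺/Cr is the anode.
E°cell = +0.35 − (−0.74) = +1.09 V; balancing electrons gives n = 6.
ΔG° = −nFE°cell = −(6)(96500)(+1.09) J/mol = −631 kJ/mol.

−631 kJ/mol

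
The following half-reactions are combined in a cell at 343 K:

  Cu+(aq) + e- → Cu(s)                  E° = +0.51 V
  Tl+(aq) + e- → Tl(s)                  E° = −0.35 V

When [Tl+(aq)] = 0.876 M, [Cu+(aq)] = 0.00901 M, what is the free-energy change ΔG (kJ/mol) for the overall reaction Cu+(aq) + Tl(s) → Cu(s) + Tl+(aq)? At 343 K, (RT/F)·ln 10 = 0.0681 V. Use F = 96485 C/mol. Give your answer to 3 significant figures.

−69.9 kJ/mol

E°cell = +0.51 − (−0.35) = +0.86 V; the balanced reaction transfers n = 1 electron.
The reaction quotient is [Tl+(aq)] / [Cu+(aq)] = 97.2; by Nernst, E = +0.86 − (0.0681/1)(1.988) = +0.7246 V.
Then ΔG = −nFE = −1 × 96485 × +0.7246 J/mol = −69.9 kJ/mol.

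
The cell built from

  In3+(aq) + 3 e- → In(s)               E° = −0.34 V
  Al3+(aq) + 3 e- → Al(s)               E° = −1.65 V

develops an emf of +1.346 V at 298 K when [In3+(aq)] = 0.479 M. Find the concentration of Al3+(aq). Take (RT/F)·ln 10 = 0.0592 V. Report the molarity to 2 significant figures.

0.0072 M

The In³⁺/In couple has the larger reduction potential, so it is the cathode: E°cell = −0.34 − (−1.65) = +1.31 V and n = 3.
From the Nernst equation, log Q = n(E° − E)/0.0592 = 3·(+1.31 − (+1.346))/0.0592 = −1.824.
The balanced reaction is In3+(aq) + Al(s) → In(s) + Al3+(aq), so Q = [Al3+(aq)] / [In3+(aq)].
Substituting the known concentrations and solving, log [Al3+(aq)] = −2.144 and [Al3+(aq)] = 0.0072 M.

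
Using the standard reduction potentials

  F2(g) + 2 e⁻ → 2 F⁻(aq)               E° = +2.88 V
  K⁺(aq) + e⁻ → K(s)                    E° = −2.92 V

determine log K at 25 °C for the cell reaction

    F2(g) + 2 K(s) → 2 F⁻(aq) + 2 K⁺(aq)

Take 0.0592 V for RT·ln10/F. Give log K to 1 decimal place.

log K = 195.9

The F₂/F⁻ couple is reduced (cathode); E°cell = +2.88 − (−2.92) = +5.80 V with n = 2.
At equilibrium E = 0, so log K = nE°cell / 0.0592 = (2)(+5.80) / 0.0592 = 195.9.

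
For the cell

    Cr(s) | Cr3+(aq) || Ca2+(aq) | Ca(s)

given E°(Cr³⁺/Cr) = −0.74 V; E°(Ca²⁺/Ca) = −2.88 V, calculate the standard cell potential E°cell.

−2.14 V

By convention the left-hand electrode in cell notation is the anode (oxidation) and the right-hand electrode is the cathode (reduction).
E°cell = E°(right) − E°(left) = −2.88 − (−0.74) = −2.14 V.
The negative sign shows that, as written, the cell would require an external voltage to drive the reaction.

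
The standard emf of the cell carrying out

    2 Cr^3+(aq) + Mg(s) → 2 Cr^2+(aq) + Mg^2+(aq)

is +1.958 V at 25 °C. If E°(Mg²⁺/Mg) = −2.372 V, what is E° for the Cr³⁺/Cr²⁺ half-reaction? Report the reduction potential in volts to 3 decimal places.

−0.414 V

In the reaction as written the Cr³⁺/Cr²⁺ couple is reduced (cathode) and Mg²⁺/Mg is oxidized (anode), so E°cell = E°(Cr³⁺/Cr²⁺) − E°(Mg²⁺/Mg).
E°(Cr³⁺/Cr²⁺) = E°cell + E°(anode) = +1.958 + (−2.372) = −0.414 V.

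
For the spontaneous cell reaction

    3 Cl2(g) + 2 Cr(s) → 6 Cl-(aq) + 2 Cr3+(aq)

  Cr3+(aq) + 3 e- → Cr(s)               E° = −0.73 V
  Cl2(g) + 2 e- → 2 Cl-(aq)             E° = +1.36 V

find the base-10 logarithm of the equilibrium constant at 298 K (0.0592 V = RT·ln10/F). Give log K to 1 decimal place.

The Cl₂/Cl⁻ couple is reduced (cathode); E°cell = +1.36 − (−0.73) = +2.09 V with n = 6.
At equilibrium E = 0, so log K = nE°cell / 0.0592 = (6)(+2.09) / 0.0592 = 211.8.

log K = 211.8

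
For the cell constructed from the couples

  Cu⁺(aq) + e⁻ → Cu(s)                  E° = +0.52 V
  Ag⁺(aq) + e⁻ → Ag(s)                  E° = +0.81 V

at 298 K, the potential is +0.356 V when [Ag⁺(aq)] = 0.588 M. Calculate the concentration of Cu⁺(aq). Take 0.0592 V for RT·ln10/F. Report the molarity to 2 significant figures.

0.045 M

The Ag⁺/Ag couple has the larger reduction potential, so it is the cathode: E°cell = +0.81 − (+0.52) = +0.29 V and n = 1.
From the Nernst equation, log Q = n(E° − E)/0.0592 = 1·(+0.29 − (+0.356))/0.0592 = −1.115.
Balancing electrons gives Ag⁺(aq) + Cu(s) → Ag(s) + Cu⁺(aq); thus Q = [Cu⁺(aq)] / [Ag⁺(aq)].
Solving for the unknown gives log [Cu⁺(aq)] = −1.346, so [Cu⁺(aq)] ≈ 0.045 M.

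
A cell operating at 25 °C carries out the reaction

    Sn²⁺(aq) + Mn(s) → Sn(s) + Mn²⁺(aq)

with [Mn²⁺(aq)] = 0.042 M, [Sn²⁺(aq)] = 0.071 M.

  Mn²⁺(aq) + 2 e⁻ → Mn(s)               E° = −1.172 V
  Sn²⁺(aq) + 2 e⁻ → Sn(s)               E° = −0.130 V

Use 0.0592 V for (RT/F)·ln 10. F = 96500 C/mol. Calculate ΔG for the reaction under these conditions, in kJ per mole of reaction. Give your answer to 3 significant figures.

With Sn²⁺/Sn reduced at the cathode, E°cell = −0.130 − (−1.172) = +1.042 V and n = 2.
The reaction quotient is [Mn²⁺(aq)] / [Sn²⁺(aq)] = 0.592; by Nernst, E = +1.042 − (0.0592/2)(−0.228) = +1.0487 V.
ΔG = −nFE = −(2)(96500)(+1.0487) J/mol = −202 kJ/mol.

−202 kJ/mol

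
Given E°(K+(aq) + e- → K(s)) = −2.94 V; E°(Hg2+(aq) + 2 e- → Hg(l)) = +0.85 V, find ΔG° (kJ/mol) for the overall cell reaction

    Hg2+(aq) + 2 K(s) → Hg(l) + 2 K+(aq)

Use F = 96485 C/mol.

In the reaction as written Hg2+(aq) is reduced, so the Hg²⁺/Hg couple is the cathode and K⁺/K is the anode.
E°cell = +0.85 − (−2.94) = +3.79 V; balancing electrons gives n = 2.
ΔG° = −nFE°cell = −(2)(96485)(+3.79) J/mol = −731 kJ/mol.

−731 kJ/mol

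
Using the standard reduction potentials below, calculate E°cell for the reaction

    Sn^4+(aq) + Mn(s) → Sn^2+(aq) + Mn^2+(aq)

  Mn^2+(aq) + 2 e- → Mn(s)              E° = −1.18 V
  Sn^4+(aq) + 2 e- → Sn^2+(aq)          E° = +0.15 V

+1.33 V

Sn^4+(aq) gains electrons, so the Sn⁴⁺/Sn²⁺ couple is the cathode; the Mn²⁺/Mn couple is the anode.
E°cell = E°(cathode) − E°(anode) = +0.15 − (−1.18) = +1.33 V.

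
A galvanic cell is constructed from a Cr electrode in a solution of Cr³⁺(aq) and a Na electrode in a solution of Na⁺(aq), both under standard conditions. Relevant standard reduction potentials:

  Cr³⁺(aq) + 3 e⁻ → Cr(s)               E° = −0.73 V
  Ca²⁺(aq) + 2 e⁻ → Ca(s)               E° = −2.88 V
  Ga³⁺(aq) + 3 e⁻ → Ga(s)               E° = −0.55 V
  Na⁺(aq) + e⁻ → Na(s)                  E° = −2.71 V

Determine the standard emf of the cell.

+1.98 V

Of the two couples in this cell, the one with the more positive reduction potential is reduced at the cathode: here that is Cr³⁺/Cr (−0.73 V); Na⁺/Na (−2.71 V) is the anode.
E°cell = E°(cathode) − E°(anode) = −0.73 − (−2.71) = +1.98 V.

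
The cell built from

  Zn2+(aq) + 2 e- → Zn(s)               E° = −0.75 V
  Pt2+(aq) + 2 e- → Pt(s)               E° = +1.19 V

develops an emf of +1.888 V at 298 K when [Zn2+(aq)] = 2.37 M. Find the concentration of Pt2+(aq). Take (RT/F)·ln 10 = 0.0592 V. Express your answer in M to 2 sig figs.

0.041 M

Pt²⁺/Pt is the cathode (higher E°); E°cell = +1.19 − (−0.75) = +1.94 V with n = 2.
Since E = E° − (0.0592/n)·log Q, log Q = n(E° − E)/0.0592 = 1.757.
For Pt2+(aq) + Zn(s) → Pt(s) + Zn2+(aq), the reaction quotient is Q = [Zn2+(aq)] / [Pt2+(aq)].
Isolating [Pt2+(aq)] in Q = 10^{1.757} yields log [Pt2+(aq)] = −1.382, i.e. 0.041 M.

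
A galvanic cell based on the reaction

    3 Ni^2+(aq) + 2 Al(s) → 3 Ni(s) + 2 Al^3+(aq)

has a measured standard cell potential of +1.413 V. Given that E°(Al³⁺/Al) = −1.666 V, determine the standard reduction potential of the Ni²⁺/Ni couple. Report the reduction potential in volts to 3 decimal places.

−0.253 V

In the reaction as written the Ni²⁺/Ni couple is reduced (cathode) and Al³⁺/Al is oxidized (anode), so E°cell = E°(Ni²⁺/Ni) − E°(Al³⁺/Al).
E°(Ni²⁺/Ni) = E°cell + E°(anode) = +1.413 + (−1.666) = −0.253 V.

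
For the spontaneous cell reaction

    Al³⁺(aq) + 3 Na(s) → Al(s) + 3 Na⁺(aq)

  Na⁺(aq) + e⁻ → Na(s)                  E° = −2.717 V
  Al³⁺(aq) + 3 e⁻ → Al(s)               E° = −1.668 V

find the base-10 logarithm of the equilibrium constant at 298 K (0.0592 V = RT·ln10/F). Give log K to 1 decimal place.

The Al³⁺/Al couple is reduced (cathode); E°cell = −1.668 − (−2.717) = +1.049 V with n = 3.
At equilibrium E = 0, so log K = nE°cell / 0.0592 = (3)(+1.049) / 0.0592 = 53.2.

log K = 53.2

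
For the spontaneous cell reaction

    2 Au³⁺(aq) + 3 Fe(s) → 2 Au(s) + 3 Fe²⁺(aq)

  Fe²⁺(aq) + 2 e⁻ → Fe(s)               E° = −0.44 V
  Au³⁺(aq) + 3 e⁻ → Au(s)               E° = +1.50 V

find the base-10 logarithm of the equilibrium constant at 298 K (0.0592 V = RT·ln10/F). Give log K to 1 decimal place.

log K = 196.6

The Au³⁺/Au couple is reduced (cathode); E°cell = +1.50 − (−0.44) = +1.94 V with n = 6.
At equilibrium E = 0, so log K = nE°cell / 0.0592 = (6)(+1.94) / 0.0592 = 196.6.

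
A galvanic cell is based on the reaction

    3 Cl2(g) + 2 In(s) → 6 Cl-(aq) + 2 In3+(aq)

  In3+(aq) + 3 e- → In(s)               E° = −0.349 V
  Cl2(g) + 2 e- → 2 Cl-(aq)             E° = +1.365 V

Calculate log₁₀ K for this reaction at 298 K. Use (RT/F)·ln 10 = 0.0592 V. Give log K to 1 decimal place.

The Cl₂/Cl⁻ couple is reduced (cathode); E°cell = +1.365 − (−0.349) = +1.714 V with n = 6.
At equilibrium E = 0, so log K = nE°cell / 0.0592 = (6)(+1.714) / 0.0592 = 173.7.

log K = 173.7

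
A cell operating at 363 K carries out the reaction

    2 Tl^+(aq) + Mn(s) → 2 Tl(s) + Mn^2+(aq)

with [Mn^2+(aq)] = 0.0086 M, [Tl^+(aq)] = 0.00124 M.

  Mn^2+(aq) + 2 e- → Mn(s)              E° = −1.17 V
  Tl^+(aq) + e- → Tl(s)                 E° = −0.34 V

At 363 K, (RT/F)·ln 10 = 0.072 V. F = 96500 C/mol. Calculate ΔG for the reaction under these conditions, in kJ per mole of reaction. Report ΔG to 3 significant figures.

−134 kJ/mol

E°cell = −0.34 − (−1.17) = +0.83 V; the balanced reaction transfers n = 2 electrons.
Q = [Mn^2+(aq)] / [Tl^+(aq)]^2 = 5.59×10^3, so log Q = 3.748 and E = +0.83 − (0.072/2)(3.748) = +0.6951 V.
ΔG = −nFE = −(2)(96500)(+0.6951) J/mol = −134 kJ/mol.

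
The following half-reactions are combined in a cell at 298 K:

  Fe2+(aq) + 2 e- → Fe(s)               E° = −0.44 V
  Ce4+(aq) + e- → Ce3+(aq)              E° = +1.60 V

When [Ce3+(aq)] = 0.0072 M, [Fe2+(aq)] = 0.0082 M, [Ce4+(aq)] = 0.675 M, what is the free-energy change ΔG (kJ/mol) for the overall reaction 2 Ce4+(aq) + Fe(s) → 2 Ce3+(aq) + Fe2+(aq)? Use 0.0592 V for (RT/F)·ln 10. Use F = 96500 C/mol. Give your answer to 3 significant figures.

−428 kJ/mol

With Ce⁴⁺/Ce³⁺ reduced at the cathode, E°cell = +1.60 − (−0.44) = +2.04 V and n = 2.
The reaction quotient is ([Ce3+(aq)]^2·[Fe2+(aq)]) / [Ce4+(aq)]^2 = 9.33×10^−7; by Nernst, E = +2.04 − (0.0592/2)(−6.030) = +2.2185 V.
Finally ΔG = −nFE = −(2)(96500 C/mol)(+2.2185 V) = −428 kJ/mol.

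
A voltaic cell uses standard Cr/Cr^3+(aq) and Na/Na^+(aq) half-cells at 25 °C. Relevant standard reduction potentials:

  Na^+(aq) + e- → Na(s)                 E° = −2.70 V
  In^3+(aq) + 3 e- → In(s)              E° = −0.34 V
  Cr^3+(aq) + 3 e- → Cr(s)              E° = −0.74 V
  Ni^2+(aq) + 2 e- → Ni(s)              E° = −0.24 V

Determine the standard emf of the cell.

+1.96 V

The Cr³⁺/Cr couple has the higher E°, so Cr ion is reduced (cathode) and Na is oxidized (anode).
E°cell = E°(cathode) − E°(anode) = −0.74 − (−2.70) = +1.96 V.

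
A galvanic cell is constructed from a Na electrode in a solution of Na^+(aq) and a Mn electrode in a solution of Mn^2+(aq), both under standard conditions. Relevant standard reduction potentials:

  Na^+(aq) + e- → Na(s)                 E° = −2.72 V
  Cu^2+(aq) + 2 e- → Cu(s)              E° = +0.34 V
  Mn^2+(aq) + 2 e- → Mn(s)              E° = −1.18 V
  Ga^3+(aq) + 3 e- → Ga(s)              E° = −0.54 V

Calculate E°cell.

Of the two couples in this cell, the one with the more positive reduction potential is reduced at the cathode: here that is Mn²⁺/Mn (−1.18 V); Na⁺/Na (−2.72 V) is the anode.
E°cell = E°(cathode) − E°(anode) = −1.18 − (−2.72) = +1.54 V.

+1.54 V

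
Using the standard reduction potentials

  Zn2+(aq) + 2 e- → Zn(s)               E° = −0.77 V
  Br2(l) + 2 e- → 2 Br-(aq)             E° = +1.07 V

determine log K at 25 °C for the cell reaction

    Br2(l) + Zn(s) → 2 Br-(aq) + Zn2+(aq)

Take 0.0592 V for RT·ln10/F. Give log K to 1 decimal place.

The Br₂/Br⁻ couple is reduced (cathode); E°cell = +1.07 − (−0.77) = +1.84 V with n = 2.
At equilibrium E = 0, so log K = nE°cell / 0.0592 = (2)(+1.84) / 0.0592 = 62.2.

log K = 62.2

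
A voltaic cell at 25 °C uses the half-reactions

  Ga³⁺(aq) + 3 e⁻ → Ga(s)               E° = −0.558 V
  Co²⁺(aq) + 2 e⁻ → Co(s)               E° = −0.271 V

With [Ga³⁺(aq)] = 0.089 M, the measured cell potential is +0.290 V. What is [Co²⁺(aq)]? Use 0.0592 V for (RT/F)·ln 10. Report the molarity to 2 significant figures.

0.25 M

Co²⁺/Co is the cathode (higher E°); E°cell = −0.271 − (−0.558) = +0.287 V with n = 6.
From the Nernst equation, log Q = n(E° − E)/0.0592 = 6·(+0.287 − (+0.290))/0.0592 = −0.304.
The balanced reaction is 3 Co²⁺(aq) + 2 Ga(s) → 3 Co(s) + 2 Ga³⁺(aq), so Q = [Ga³⁺(aq)]^2 / [Co²⁺(aq)]^3.
Substituting the known concentrations and solving, log [Co²⁺(aq)] = −0.599 and [Co²⁺(aq)] = 0.25 M.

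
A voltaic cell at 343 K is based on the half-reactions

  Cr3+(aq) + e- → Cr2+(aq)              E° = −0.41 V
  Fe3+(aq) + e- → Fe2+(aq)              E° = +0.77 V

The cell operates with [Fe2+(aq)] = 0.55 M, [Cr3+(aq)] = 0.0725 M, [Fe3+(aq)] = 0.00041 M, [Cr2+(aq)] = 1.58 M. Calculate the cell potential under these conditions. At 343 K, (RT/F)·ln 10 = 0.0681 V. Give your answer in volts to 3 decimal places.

The Fe³⁺/Fe²⁺ couple has the more positive E°, so it is the cathode; Cr³⁺/Cr²⁺ is the anode.
E°cell = E°cat − E°an = +0.77 − (−0.41) = +1.18 V; n = 1.
Balancing gives Fe3+(aq) + Cr2+(aq) → Fe2+(aq) + Cr3+(aq); hence Q = ([Fe2+(aq)]·[Cr3+(aq)]) / ([Fe3+(aq)]·[Cr2+(aq)]) = 61.6 (log Q = 1.789).
By the Nernst equation, E = +1.18 − (0.0681/1)·(1.789) = +1.058 V.

+1.058 V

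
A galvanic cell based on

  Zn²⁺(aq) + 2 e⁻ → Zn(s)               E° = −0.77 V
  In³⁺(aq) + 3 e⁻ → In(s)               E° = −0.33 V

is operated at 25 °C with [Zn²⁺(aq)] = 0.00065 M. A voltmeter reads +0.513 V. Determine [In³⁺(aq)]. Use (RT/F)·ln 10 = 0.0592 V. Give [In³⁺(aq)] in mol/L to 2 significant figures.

0.083 M

In³⁺/In is the cathode (higher E°); E°cell = −0.33 − (−0.77) = +0.44 V with n = 6.
Since E = E° − (0.0592/n)·log Q, log Q = n(E° − E)/0.0592 = −7.399.
For 2 In³⁺(aq) + 3 Zn(s) → 2 In(s) + 3 Zn²⁺(aq), the reaction quotient is Q = [Zn²⁺(aq)]^3 / [In³⁺(aq)]^2.
Isolating [In³⁺(aq)] in Q = 10^{−7.399} yields log [In³⁺(aq)] = −1.081, i.e. 0.083 M.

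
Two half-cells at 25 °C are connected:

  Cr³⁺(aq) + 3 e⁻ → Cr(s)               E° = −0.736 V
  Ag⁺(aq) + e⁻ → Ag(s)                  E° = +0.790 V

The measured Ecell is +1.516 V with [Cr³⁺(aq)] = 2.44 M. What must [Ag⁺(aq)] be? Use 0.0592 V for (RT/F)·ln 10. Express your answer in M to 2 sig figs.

0.91 M

Ag⁺/Ag is the cathode (higher E°); E°cell = +0.790 − (−0.736) = +1.526 V with n = 3.
Since E = E° − (0.0592/n)·log Q, log Q = n(E° − E)/0.0592 = 0.507.
Balancing electrons gives 3 Ag⁺(aq) + Cr(s) → 3 Ag(s) + Cr³⁺(aq); thus Q = [Cr³⁺(aq)] / [Ag⁺(aq)]^3.
Solving for the unknown gives log [Ag⁺(aq)] = −0.040, so [Ag⁺(aq)] ≈ 0.91 M.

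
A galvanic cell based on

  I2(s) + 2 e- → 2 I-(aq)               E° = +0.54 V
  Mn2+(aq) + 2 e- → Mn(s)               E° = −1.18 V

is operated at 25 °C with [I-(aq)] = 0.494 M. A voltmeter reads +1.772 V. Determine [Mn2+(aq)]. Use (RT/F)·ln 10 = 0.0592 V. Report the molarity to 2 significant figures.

0.072 M

I₂/I⁻ is the cathode (higher E°); E°cell = +0.54 − (−1.18) = +1.72 V with n = 2.
Since E = E° − (0.0592/n)·log Q, log Q = n(E° − E)/0.0592 = −1.757.
The balanced reaction is I2(s) + Mn(s) → 2 I-(aq) + Mn2+(aq), so Q = [I-(aq)]^2·[Mn2+(aq)].
Solving for the unknown gives log [Mn2+(aq)] = −1.144, so [Mn2+(aq)] ≈ 0.072 M.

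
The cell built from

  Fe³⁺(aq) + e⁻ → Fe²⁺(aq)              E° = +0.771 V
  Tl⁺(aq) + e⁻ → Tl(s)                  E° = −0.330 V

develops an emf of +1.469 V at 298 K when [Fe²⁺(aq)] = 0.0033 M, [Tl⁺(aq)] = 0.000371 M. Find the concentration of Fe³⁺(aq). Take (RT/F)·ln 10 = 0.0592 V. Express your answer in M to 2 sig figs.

Fe³⁺/Fe²⁺ is the cathode (higher E°); E°cell = +0.771 − (−0.330) = +1.101 V with n = 1.
Rearranging E = E° − (0.0592/n)·log Q gives log Q = 1(+1.101 − (+1.469))/0.0592 = −6.216.
The balanced reaction is Fe³⁺(aq) + Tl(s) → Fe²⁺(aq) + Tl⁺(aq), so Q = ([Fe²⁺(aq)]·[Tl⁺(aq)]) / [Fe³⁺(aq)].
Isolating [Fe³⁺(aq)] in Q = 10^{−6.216} yields log [Fe³⁺(aq)] = 0.304, i.e. 2.0 M.

2.0 M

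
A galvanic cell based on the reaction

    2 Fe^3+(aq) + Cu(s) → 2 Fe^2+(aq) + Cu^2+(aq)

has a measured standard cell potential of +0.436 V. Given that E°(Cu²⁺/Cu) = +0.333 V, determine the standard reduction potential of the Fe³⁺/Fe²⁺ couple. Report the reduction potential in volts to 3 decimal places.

In the reaction as written the Fe³⁺/Fe²⁺ couple is reduced (cathode) and Cu²⁺/Cu is oxidized (anode), so E°cell = E°(Fe³⁺/Fe²⁺) − E°(Cu²⁺/Cu).
E°(Fe³⁺/Fe²⁺) = E°cell + E°(anode) = +0.436 + (+0.333) = +0.769 V.

+0.769 V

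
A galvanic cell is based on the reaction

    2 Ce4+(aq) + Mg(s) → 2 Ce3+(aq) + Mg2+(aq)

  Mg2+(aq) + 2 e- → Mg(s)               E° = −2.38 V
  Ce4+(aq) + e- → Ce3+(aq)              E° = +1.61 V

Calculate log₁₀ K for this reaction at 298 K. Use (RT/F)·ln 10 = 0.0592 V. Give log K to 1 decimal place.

The Ce⁴⁺/Ce³⁺ couple is reduced (cathode); E°cell = +1.61 − (−2.38) = +3.99 V with n = 2.
At equilibrium E = 0, so log K = nE°cell / 0.0592 = (2)(+3.99) / 0.0592 = 134.8.

log K = 134.8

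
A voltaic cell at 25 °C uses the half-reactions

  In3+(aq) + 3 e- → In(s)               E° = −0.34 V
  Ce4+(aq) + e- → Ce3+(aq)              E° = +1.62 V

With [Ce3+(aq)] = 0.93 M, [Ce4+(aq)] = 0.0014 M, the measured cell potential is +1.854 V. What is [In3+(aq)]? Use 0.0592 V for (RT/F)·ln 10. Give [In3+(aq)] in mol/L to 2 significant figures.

With Ce⁴⁺/Ce³⁺ at the cathode and In³⁺/In at the anode, E°cell = +1.62 − (−0.34) = +1.96 V (n = 3).
Rearranging E = E° − (0.0592/n)·log Q gives log Q = 3(+1.96 − (+1.854))/0.0592 = 5.372.
Balancing electrons gives 3 Ce4+(aq) + In(s) → 3 Ce3+(aq) + In3+(aq); thus Q = ([Ce3+(aq)]^3·[In3+(aq)]) / [Ce4+(aq)]^3.
Solving for the unknown gives log [In3+(aq)] = −3.095, so [In3+(aq)] ≈ 0.00080 M.

0.00080 M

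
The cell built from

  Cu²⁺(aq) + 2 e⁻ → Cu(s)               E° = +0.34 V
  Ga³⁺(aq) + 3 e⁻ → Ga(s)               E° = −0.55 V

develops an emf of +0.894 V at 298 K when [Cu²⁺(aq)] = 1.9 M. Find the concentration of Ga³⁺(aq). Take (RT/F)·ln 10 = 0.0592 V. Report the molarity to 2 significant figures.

With Cu²⁺/Cu at the cathode and Ga³⁺/Ga at the anode, E°cell = +0.34 − (−0.55) = +0.89 V (n = 6).
Rearranging E = E° − (0.0592/n)·log Q gives log Q = 6(+0.89 − (+0.894))/0.0592 = −0.405.
Balancing electrons gives 3 Cu²⁺(aq) + 2 Ga(s) → 3 Cu(s) + 2 Ga³⁺(aq); thus Q = [Ga³⁺(aq)]^2 / [Cu²⁺(aq)]^3.
Isolating [Ga³⁺(aq)] in Q = 10^{−0.405} yields log [Ga³⁺(aq)] = 0.216, i.e. 1.6 M.

1.6 M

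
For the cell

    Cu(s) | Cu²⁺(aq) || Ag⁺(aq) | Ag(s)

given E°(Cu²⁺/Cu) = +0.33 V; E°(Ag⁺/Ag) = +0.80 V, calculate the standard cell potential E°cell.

+0.47 V

By convention the left-hand electrode in cell notation is the anode (oxidation) and the right-hand electrode is the cathode (reduction).
E°cell = E°(right) − E°(left) = +0.80 − (+0.33) = +0.47 V.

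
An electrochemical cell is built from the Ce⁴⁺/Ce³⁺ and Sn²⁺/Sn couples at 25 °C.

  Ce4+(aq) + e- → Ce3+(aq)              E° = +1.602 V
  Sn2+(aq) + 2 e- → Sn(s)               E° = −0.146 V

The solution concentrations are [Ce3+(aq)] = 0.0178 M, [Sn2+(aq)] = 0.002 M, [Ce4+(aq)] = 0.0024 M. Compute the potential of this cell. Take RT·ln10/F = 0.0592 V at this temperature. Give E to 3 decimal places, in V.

Since E°(Ce⁴⁺/Ce³⁺) > E°(Sn²⁺/Sn), Ce⁴⁺/Ce³⁺ serves as the cathode.
E°cell = +1.602 − (−0.146) = +1.748 V, with n = 2 electrons transferred.
The balanced reaction is 2 Ce4+(aq) + Sn(s) → 2 Ce3+(aq) + Sn2+(aq), so Q = ([Ce3+(aq)]^2·[Sn2+(aq)]) / [Ce4+(aq)]^2 = 0.11 and log Q = −0.959.
Applying E = E° − (RT ln10/nF)·log Q gives +1.748 − (0.0592/2)(−0.959) = +1.776 V.

+1.776 V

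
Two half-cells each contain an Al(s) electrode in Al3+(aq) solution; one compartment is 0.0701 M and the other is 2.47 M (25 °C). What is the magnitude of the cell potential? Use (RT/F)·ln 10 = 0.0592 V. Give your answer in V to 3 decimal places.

For a concentration cell E°cell = 0, since both electrodes use the same couple.
The compartment with the higher Al3+(aq) concentration (2.47 M) acts as the cathode; ions are reduced there and produced at the dilute (0.0701 M) anode.
With n = 3, Ecell = −(0.0592/3)·log([dilute]/[conc]) = −(0.0592/3)·log(0.0701/2.47) = +0.031 V.

0.031 V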